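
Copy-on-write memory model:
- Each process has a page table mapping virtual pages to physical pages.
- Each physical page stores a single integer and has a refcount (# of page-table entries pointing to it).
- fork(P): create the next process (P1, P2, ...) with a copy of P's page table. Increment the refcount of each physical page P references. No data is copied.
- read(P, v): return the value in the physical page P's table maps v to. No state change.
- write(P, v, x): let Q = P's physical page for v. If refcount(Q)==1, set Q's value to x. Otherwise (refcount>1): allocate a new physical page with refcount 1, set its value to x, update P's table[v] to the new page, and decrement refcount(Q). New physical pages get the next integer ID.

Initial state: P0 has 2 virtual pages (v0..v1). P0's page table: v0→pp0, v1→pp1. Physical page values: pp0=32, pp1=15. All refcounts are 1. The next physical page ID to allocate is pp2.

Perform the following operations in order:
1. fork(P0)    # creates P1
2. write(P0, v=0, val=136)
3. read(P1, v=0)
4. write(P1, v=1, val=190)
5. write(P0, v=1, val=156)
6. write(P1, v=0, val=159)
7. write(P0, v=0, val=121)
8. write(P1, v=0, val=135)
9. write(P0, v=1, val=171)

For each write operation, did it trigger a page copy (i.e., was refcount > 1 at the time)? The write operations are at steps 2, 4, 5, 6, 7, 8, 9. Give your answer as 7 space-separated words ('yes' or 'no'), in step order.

Op 1: fork(P0) -> P1. 2 ppages; refcounts: pp0:2 pp1:2
Op 2: write(P0, v0, 136). refcount(pp0)=2>1 -> COPY to pp2. 3 ppages; refcounts: pp0:1 pp1:2 pp2:1
Op 3: read(P1, v0) -> 32. No state change.
Op 4: write(P1, v1, 190). refcount(pp1)=2>1 -> COPY to pp3. 4 ppages; refcounts: pp0:1 pp1:1 pp2:1 pp3:1
Op 5: write(P0, v1, 156). refcount(pp1)=1 -> write in place. 4 ppages; refcounts: pp0:1 pp1:1 pp2:1 pp3:1
Op 6: write(P1, v0, 159). refcount(pp0)=1 -> write in place. 4 ppages; refcounts: pp0:1 pp1:1 pp2:1 pp3:1
Op 7: write(P0, v0, 121). refcount(pp2)=1 -> write in place. 4 ppages; refcounts: pp0:1 pp1:1 pp2:1 pp3:1
Op 8: write(P1, v0, 135). refcount(pp0)=1 -> write in place. 4 ppages; refcounts: pp0:1 pp1:1 pp2:1 pp3:1
Op 9: write(P0, v1, 171). refcount(pp1)=1 -> write in place. 4 ppages; refcounts: pp0:1 pp1:1 pp2:1 pp3:1

yes yes no no no no no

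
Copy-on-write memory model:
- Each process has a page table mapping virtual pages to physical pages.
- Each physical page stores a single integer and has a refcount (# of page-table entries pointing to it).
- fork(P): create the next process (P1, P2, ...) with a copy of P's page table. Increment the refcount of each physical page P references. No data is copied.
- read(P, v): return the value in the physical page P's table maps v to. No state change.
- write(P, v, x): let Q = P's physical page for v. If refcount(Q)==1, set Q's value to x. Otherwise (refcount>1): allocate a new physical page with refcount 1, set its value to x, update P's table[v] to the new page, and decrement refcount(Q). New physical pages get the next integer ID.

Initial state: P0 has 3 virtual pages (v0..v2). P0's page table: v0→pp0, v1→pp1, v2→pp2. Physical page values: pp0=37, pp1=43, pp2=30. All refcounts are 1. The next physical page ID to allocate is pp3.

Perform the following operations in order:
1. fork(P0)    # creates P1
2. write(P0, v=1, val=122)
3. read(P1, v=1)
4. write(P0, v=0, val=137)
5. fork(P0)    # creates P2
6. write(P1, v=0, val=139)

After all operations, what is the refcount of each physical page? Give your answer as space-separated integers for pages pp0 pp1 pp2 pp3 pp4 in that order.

Answer: 1 1 3 2 2

Derivation:
Op 1: fork(P0) -> P1. 3 ppages; refcounts: pp0:2 pp1:2 pp2:2
Op 2: write(P0, v1, 122). refcount(pp1)=2>1 -> COPY to pp3. 4 ppages; refcounts: pp0:2 pp1:1 pp2:2 pp3:1
Op 3: read(P1, v1) -> 43. No state change.
Op 4: write(P0, v0, 137). refcount(pp0)=2>1 -> COPY to pp4. 5 ppages; refcounts: pp0:1 pp1:1 pp2:2 pp3:1 pp4:1
Op 5: fork(P0) -> P2. 5 ppages; refcounts: pp0:1 pp1:1 pp2:3 pp3:2 pp4:2
Op 6: write(P1, v0, 139). refcount(pp0)=1 -> write in place. 5 ppages; refcounts: pp0:1 pp1:1 pp2:3 pp3:2 pp4:2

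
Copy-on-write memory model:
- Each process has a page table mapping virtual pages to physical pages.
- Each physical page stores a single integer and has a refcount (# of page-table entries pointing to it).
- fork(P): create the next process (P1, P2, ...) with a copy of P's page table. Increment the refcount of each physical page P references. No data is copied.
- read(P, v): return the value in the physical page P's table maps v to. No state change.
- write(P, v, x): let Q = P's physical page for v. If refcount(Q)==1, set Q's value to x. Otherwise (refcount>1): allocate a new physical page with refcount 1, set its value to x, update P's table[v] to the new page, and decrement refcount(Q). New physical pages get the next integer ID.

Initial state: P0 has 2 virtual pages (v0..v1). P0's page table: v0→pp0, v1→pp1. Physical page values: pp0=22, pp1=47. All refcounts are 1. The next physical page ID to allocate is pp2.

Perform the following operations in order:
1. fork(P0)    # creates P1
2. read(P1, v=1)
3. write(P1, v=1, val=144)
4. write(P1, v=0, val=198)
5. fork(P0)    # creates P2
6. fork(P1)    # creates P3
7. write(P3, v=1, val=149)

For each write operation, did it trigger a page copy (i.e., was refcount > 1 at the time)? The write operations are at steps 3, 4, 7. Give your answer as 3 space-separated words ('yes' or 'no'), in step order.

Op 1: fork(P0) -> P1. 2 ppages; refcounts: pp0:2 pp1:2
Op 2: read(P1, v1) -> 47. No state change.
Op 3: write(P1, v1, 144). refcount(pp1)=2>1 -> COPY to pp2. 3 ppages; refcounts: pp0:2 pp1:1 pp2:1
Op 4: write(P1, v0, 198). refcount(pp0)=2>1 -> COPY to pp3. 4 ppages; refcounts: pp0:1 pp1:1 pp2:1 pp3:1
Op 5: fork(P0) -> P2. 4 ppages; refcounts: pp0:2 pp1:2 pp2:1 pp3:1
Op 6: fork(P1) -> P3. 4 ppages; refcounts: pp0:2 pp1:2 pp2:2 pp3:2
Op 7: write(P3, v1, 149). refcount(pp2)=2>1 -> COPY to pp4. 5 ppages; refcounts: pp0:2 pp1:2 pp2:1 pp3:2 pp4:1

yes yes yes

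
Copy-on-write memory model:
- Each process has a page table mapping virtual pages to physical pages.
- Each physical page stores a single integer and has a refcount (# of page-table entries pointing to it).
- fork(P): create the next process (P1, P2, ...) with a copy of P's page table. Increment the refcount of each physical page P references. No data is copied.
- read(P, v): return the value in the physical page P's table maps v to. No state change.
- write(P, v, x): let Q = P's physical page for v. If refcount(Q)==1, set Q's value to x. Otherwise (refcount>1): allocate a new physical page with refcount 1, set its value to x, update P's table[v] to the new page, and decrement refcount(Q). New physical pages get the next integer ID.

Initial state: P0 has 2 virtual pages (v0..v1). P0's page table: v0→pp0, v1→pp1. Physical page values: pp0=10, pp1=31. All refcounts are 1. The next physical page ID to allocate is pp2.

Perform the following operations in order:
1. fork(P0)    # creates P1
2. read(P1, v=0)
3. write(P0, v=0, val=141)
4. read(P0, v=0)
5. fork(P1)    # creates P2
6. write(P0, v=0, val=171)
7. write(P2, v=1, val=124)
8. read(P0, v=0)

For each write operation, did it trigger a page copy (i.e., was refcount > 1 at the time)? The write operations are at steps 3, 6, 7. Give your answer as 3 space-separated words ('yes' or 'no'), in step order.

Op 1: fork(P0) -> P1. 2 ppages; refcounts: pp0:2 pp1:2
Op 2: read(P1, v0) -> 10. No state change.
Op 3: write(P0, v0, 141). refcount(pp0)=2>1 -> COPY to pp2. 3 ppages; refcounts: pp0:1 pp1:2 pp2:1
Op 4: read(P0, v0) -> 141. No state change.
Op 5: fork(P1) -> P2. 3 ppages; refcounts: pp0:2 pp1:3 pp2:1
Op 6: write(P0, v0, 171). refcount(pp2)=1 -> write in place. 3 ppages; refcounts: pp0:2 pp1:3 pp2:1
Op 7: write(P2, v1, 124). refcount(pp1)=3>1 -> COPY to pp3. 4 ppages; refcounts: pp0:2 pp1:2 pp2:1 pp3:1
Op 8: read(P0, v0) -> 171. No state change.

yes no yes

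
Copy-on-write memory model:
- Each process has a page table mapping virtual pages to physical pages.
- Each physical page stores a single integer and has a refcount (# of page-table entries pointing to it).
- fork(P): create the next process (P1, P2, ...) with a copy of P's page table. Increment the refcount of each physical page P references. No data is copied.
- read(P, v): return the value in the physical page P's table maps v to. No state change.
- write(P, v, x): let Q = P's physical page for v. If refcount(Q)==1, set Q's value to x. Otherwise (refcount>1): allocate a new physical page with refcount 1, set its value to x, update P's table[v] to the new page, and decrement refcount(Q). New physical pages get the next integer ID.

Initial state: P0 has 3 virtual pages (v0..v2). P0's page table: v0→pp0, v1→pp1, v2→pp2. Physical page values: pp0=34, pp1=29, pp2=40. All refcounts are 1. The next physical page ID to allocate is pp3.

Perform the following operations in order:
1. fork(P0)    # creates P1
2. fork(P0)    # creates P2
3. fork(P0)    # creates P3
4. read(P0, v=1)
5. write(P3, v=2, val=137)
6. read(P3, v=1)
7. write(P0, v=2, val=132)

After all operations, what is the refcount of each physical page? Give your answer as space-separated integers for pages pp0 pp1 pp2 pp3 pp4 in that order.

Op 1: fork(P0) -> P1. 3 ppages; refcounts: pp0:2 pp1:2 pp2:2
Op 2: fork(P0) -> P2. 3 ppages; refcounts: pp0:3 pp1:3 pp2:3
Op 3: fork(P0) -> P3. 3 ppages; refcounts: pp0:4 pp1:4 pp2:4
Op 4: read(P0, v1) -> 29. No state change.
Op 5: write(P3, v2, 137). refcount(pp2)=4>1 -> COPY to pp3. 4 ppages; refcounts: pp0:4 pp1:4 pp2:3 pp3:1
Op 6: read(P3, v1) -> 29. No state change.
Op 7: write(P0, v2, 132). refcount(pp2)=3>1 -> COPY to pp4. 5 ppages; refcounts: pp0:4 pp1:4 pp2:2 pp3:1 pp4:1

Answer: 4 4 2 1 1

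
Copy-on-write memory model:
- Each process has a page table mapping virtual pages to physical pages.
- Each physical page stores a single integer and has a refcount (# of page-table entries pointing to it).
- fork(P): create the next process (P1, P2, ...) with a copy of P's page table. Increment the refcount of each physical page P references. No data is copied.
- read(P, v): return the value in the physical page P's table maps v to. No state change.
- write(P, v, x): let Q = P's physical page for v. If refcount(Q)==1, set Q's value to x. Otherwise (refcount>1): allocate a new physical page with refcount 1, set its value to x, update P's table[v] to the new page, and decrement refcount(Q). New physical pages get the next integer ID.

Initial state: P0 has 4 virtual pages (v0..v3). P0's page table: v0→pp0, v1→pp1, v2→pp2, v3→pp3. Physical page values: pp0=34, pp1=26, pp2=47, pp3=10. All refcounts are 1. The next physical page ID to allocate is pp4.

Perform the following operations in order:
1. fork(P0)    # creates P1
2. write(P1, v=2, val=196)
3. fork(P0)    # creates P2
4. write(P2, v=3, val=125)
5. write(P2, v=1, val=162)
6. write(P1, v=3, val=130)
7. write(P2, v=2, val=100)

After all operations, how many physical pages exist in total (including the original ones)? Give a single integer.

Answer: 9

Derivation:
Op 1: fork(P0) -> P1. 4 ppages; refcounts: pp0:2 pp1:2 pp2:2 pp3:2
Op 2: write(P1, v2, 196). refcount(pp2)=2>1 -> COPY to pp4. 5 ppages; refcounts: pp0:2 pp1:2 pp2:1 pp3:2 pp4:1
Op 3: fork(P0) -> P2. 5 ppages; refcounts: pp0:3 pp1:3 pp2:2 pp3:3 pp4:1
Op 4: write(P2, v3, 125). refcount(pp3)=3>1 -> COPY to pp5. 6 ppages; refcounts: pp0:3 pp1:3 pp2:2 pp3:2 pp4:1 pp5:1
Op 5: write(P2, v1, 162). refcount(pp1)=3>1 -> COPY to pp6. 7 ppages; refcounts: pp0:3 pp1:2 pp2:2 pp3:2 pp4:1 pp5:1 pp6:1
Op 6: write(P1, v3, 130). refcount(pp3)=2>1 -> COPY to pp7. 8 ppages; refcounts: pp0:3 pp1:2 pp2:2 pp3:1 pp4:1 pp5:1 pp6:1 pp7:1
Op 7: write(P2, v2, 100). refcount(pp2)=2>1 -> COPY to pp8. 9 ppages; refcounts: pp0:3 pp1:2 pp2:1 pp3:1 pp4:1 pp5:1 pp6:1 pp7:1 pp8:1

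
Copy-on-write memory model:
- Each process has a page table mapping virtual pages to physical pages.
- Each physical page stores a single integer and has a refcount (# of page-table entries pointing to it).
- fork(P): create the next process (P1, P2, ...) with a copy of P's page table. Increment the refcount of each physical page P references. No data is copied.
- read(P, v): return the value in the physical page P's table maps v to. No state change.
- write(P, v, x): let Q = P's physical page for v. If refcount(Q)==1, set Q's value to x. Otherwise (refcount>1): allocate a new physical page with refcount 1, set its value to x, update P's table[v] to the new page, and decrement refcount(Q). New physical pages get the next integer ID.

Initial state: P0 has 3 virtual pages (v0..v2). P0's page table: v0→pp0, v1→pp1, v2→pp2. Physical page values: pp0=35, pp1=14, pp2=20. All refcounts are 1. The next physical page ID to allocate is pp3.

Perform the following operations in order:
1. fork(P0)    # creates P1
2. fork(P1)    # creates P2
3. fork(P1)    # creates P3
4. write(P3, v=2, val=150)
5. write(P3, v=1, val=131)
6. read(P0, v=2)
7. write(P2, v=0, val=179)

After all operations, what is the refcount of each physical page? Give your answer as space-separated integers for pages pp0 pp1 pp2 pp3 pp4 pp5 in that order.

Op 1: fork(P0) -> P1. 3 ppages; refcounts: pp0:2 pp1:2 pp2:2
Op 2: fork(P1) -> P2. 3 ppages; refcounts: pp0:3 pp1:3 pp2:3
Op 3: fork(P1) -> P3. 3 ppages; refcounts: pp0:4 pp1:4 pp2:4
Op 4: write(P3, v2, 150). refcount(pp2)=4>1 -> COPY to pp3. 4 ppages; refcounts: pp0:4 pp1:4 pp2:3 pp3:1
Op 5: write(P3, v1, 131). refcount(pp1)=4>1 -> COPY to pp4. 5 ppages; refcounts: pp0:4 pp1:3 pp2:3 pp3:1 pp4:1
Op 6: read(P0, v2) -> 20. No state change.
Op 7: write(P2, v0, 179). refcount(pp0)=4>1 -> COPY to pp5. 6 ppages; refcounts: pp0:3 pp1:3 pp2:3 pp3:1 pp4:1 pp5:1

Answer: 3 3 3 1 1 1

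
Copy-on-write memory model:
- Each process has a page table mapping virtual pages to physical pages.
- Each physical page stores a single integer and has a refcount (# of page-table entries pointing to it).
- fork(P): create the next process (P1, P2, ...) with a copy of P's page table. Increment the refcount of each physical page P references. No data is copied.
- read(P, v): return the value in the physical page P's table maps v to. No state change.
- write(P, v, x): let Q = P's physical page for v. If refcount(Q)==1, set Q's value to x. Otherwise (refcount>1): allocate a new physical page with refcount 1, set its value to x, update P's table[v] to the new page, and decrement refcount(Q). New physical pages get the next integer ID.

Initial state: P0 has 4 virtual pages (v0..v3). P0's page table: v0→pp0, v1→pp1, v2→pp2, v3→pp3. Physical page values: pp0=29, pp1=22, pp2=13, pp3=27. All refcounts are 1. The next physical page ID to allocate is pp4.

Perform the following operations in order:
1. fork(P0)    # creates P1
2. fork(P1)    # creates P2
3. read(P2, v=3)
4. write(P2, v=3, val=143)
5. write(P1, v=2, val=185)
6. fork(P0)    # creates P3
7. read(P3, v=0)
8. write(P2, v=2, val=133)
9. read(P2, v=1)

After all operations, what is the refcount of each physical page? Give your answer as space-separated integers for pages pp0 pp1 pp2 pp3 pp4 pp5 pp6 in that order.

Answer: 4 4 2 3 1 1 1

Derivation:
Op 1: fork(P0) -> P1. 4 ppages; refcounts: pp0:2 pp1:2 pp2:2 pp3:2
Op 2: fork(P1) -> P2. 4 ppages; refcounts: pp0:3 pp1:3 pp2:3 pp3:3
Op 3: read(P2, v3) -> 27. No state change.
Op 4: write(P2, v3, 143). refcount(pp3)=3>1 -> COPY to pp4. 5 ppages; refcounts: pp0:3 pp1:3 pp2:3 pp3:2 pp4:1
Op 5: write(P1, v2, 185). refcount(pp2)=3>1 -> COPY to pp5. 6 ppages; refcounts: pp0:3 pp1:3 pp2:2 pp3:2 pp4:1 pp5:1
Op 6: fork(P0) -> P3. 6 ppages; refcounts: pp0:4 pp1:4 pp2:3 pp3:3 pp4:1 pp5:1
Op 7: read(P3, v0) -> 29. No state change.
Op 8: write(P2, v2, 133). refcount(pp2)=3>1 -> COPY to pp6. 7 ppages; refcounts: pp0:4 pp1:4 pp2:2 pp3:3 pp4:1 pp5:1 pp6:1
Op 9: read(P2, v1) -> 22. No state change.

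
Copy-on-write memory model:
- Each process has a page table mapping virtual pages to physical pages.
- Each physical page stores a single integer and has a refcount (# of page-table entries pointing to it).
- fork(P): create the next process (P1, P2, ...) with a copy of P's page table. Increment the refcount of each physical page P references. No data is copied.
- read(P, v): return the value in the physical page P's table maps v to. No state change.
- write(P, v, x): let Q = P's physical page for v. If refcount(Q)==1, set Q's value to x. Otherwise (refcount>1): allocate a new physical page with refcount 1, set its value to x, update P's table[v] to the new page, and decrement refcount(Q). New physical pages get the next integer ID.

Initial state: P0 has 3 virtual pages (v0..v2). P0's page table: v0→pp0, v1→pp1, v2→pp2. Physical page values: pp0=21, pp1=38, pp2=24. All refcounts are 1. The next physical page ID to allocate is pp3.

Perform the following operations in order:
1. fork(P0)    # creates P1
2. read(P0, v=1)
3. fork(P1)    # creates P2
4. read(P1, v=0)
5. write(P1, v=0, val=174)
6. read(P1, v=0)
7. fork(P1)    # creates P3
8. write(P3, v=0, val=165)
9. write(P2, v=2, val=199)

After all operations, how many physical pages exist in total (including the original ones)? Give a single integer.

Answer: 6

Derivation:
Op 1: fork(P0) -> P1. 3 ppages; refcounts: pp0:2 pp1:2 pp2:2
Op 2: read(P0, v1) -> 38. No state change.
Op 3: fork(P1) -> P2. 3 ppages; refcounts: pp0:3 pp1:3 pp2:3
Op 4: read(P1, v0) -> 21. No state change.
Op 5: write(P1, v0, 174). refcount(pp0)=3>1 -> COPY to pp3. 4 ppages; refcounts: pp0:2 pp1:3 pp2:3 pp3:1
Op 6: read(P1, v0) -> 174. No state change.
Op 7: fork(P1) -> P3. 4 ppages; refcounts: pp0:2 pp1:4 pp2:4 pp3:2
Op 8: write(P3, v0, 165). refcount(pp3)=2>1 -> COPY to pp4. 5 ppages; refcounts: pp0:2 pp1:4 pp2:4 pp3:1 pp4:1
Op 9: write(P2, v2, 199). refcount(pp2)=4>1 -> COPY to pp5. 6 ppages; refcounts: pp0:2 pp1:4 pp2:3 pp3:1 pp4:1 pp5:1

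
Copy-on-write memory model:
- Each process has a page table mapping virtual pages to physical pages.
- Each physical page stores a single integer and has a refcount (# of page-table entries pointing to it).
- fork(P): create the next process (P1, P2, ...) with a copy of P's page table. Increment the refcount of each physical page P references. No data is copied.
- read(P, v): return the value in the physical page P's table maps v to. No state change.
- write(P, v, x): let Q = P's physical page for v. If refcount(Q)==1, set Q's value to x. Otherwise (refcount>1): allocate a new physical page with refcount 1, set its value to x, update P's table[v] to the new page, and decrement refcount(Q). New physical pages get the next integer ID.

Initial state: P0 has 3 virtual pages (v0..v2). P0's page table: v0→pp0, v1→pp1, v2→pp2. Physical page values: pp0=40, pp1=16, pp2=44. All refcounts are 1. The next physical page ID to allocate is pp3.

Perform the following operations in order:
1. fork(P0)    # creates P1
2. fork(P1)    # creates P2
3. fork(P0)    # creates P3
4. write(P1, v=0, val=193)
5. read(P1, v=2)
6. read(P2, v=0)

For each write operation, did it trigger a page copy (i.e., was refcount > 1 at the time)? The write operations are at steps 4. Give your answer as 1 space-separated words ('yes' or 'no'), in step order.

Op 1: fork(P0) -> P1. 3 ppages; refcounts: pp0:2 pp1:2 pp2:2
Op 2: fork(P1) -> P2. 3 ppages; refcounts: pp0:3 pp1:3 pp2:3
Op 3: fork(P0) -> P3. 3 ppages; refcounts: pp0:4 pp1:4 pp2:4
Op 4: write(P1, v0, 193). refcount(pp0)=4>1 -> COPY to pp3. 4 ppages; refcounts: pp0:3 pp1:4 pp2:4 pp3:1
Op 5: read(P1, v2) -> 44. No state change.
Op 6: read(P2, v0) -> 40. No state change.

yes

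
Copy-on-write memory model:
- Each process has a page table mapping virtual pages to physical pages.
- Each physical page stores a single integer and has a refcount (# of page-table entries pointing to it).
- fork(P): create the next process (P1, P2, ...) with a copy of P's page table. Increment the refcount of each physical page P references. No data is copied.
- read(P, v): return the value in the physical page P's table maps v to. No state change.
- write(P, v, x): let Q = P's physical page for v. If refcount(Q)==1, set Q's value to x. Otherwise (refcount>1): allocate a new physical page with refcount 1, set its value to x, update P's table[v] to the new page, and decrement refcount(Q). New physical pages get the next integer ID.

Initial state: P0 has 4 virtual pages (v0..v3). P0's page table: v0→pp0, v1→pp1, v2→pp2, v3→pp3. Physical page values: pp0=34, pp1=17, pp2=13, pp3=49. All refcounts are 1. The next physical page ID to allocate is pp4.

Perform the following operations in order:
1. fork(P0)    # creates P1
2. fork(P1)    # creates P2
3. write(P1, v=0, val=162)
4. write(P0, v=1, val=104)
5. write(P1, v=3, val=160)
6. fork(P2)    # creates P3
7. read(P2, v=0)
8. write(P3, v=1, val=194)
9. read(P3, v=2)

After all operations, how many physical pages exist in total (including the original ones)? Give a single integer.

Answer: 8

Derivation:
Op 1: fork(P0) -> P1. 4 ppages; refcounts: pp0:2 pp1:2 pp2:2 pp3:2
Op 2: fork(P1) -> P2. 4 ppages; refcounts: pp0:3 pp1:3 pp2:3 pp3:3
Op 3: write(P1, v0, 162). refcount(pp0)=3>1 -> COPY to pp4. 5 ppages; refcounts: pp0:2 pp1:3 pp2:3 pp3:3 pp4:1
Op 4: write(P0, v1, 104). refcount(pp1)=3>1 -> COPY to pp5. 6 ppages; refcounts: pp0:2 pp1:2 pp2:3 pp3:3 pp4:1 pp5:1
Op 5: write(P1, v3, 160). refcount(pp3)=3>1 -> COPY to pp6. 7 ppages; refcounts: pp0:2 pp1:2 pp2:3 pp3:2 pp4:1 pp5:1 pp6:1
Op 6: fork(P2) -> P3. 7 ppages; refcounts: pp0:3 pp1:3 pp2:4 pp3:3 pp4:1 pp5:1 pp6:1
Op 7: read(P2, v0) -> 34. No state change.
Op 8: write(P3, v1, 194). refcount(pp1)=3>1 -> COPY to pp7. 8 ppages; refcounts: pp0:3 pp1:2 pp2:4 pp3:3 pp4:1 pp5:1 pp6:1 pp7:1
Op 9: read(P3, v2) -> 13. No state change.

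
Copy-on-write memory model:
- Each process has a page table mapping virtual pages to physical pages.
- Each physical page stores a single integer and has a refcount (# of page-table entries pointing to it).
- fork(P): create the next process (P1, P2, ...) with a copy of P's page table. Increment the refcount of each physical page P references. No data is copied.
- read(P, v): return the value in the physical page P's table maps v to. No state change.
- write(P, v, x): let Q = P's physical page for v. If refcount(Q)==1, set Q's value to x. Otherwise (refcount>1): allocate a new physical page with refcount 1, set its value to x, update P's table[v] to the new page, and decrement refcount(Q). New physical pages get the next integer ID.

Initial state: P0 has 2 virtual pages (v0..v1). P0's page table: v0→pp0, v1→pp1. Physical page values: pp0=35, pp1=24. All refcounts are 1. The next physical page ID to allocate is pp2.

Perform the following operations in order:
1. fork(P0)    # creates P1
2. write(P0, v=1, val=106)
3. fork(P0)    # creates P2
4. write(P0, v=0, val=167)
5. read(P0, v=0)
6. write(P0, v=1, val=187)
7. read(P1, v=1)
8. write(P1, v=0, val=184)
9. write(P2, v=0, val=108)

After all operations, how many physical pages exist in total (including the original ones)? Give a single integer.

Op 1: fork(P0) -> P1. 2 ppages; refcounts: pp0:2 pp1:2
Op 2: write(P0, v1, 106). refcount(pp1)=2>1 -> COPY to pp2. 3 ppages; refcounts: pp0:2 pp1:1 pp2:1
Op 3: fork(P0) -> P2. 3 ppages; refcounts: pp0:3 pp1:1 pp2:2
Op 4: write(P0, v0, 167). refcount(pp0)=3>1 -> COPY to pp3. 4 ppages; refcounts: pp0:2 pp1:1 pp2:2 pp3:1
Op 5: read(P0, v0) -> 167. No state change.
Op 6: write(P0, v1, 187). refcount(pp2)=2>1 -> COPY to pp4. 5 ppages; refcounts: pp0:2 pp1:1 pp2:1 pp3:1 pp4:1
Op 7: read(P1, v1) -> 24. No state change.
Op 8: write(P1, v0, 184). refcount(pp0)=2>1 -> COPY to pp5. 6 ppages; refcounts: pp0:1 pp1:1 pp2:1 pp3:1 pp4:1 pp5:1
Op 9: write(P2, v0, 108). refcount(pp0)=1 -> write in place. 6 ppages; refcounts: pp0:1 pp1:1 pp2:1 pp3:1 pp4:1 pp5:1

Answer: 6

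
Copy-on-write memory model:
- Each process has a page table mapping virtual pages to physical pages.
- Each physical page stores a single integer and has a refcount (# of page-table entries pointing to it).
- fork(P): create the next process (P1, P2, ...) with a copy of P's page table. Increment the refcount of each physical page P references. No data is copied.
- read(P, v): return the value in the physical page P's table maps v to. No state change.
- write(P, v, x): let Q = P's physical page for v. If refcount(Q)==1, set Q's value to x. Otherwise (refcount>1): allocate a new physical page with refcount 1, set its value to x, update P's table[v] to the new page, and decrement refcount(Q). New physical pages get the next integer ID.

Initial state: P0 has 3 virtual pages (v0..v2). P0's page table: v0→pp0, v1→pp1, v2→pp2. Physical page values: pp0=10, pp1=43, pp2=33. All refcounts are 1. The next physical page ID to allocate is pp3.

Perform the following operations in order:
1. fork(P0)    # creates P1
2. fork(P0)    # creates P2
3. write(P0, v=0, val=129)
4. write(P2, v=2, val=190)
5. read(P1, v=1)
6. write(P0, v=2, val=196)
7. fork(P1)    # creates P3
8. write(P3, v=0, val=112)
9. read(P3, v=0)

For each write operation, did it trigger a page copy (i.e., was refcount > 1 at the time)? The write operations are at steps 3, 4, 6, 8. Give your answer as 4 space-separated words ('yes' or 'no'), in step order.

Op 1: fork(P0) -> P1. 3 ppages; refcounts: pp0:2 pp1:2 pp2:2
Op 2: fork(P0) -> P2. 3 ppages; refcounts: pp0:3 pp1:3 pp2:3
Op 3: write(P0, v0, 129). refcount(pp0)=3>1 -> COPY to pp3. 4 ppages; refcounts: pp0:2 pp1:3 pp2:3 pp3:1
Op 4: write(P2, v2, 190). refcount(pp2)=3>1 -> COPY to pp4. 5 ppages; refcounts: pp0:2 pp1:3 pp2:2 pp3:1 pp4:1
Op 5: read(P1, v1) -> 43. No state change.
Op 6: write(P0, v2, 196). refcount(pp2)=2>1 -> COPY to pp5. 6 ppages; refcounts: pp0:2 pp1:3 pp2:1 pp3:1 pp4:1 pp5:1
Op 7: fork(P1) -> P3. 6 ppages; refcounts: pp0:3 pp1:4 pp2:2 pp3:1 pp4:1 pp5:1
Op 8: write(P3, v0, 112). refcount(pp0)=3>1 -> COPY to pp6. 7 ppages; refcounts: pp0:2 pp1:4 pp2:2 pp3:1 pp4:1 pp5:1 pp6:1
Op 9: read(P3, v0) -> 112. No state change.

yes yes yes yes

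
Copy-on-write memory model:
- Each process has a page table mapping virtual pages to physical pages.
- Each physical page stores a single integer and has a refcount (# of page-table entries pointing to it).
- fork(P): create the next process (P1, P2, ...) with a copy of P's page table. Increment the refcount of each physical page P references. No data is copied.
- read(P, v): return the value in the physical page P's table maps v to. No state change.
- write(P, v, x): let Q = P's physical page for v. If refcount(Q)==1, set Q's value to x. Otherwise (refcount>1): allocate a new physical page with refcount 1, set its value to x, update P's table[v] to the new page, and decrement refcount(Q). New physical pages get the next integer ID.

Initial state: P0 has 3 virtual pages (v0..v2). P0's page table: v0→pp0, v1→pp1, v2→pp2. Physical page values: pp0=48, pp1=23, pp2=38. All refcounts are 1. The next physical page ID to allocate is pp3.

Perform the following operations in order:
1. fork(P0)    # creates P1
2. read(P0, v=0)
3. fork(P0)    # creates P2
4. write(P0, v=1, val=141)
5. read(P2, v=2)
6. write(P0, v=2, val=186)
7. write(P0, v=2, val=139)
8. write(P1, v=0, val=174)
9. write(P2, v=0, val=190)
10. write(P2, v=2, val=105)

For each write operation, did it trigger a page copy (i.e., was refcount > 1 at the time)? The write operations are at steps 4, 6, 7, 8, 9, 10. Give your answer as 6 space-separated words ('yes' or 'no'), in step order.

Op 1: fork(P0) -> P1. 3 ppages; refcounts: pp0:2 pp1:2 pp2:2
Op 2: read(P0, v0) -> 48. No state change.
Op 3: fork(P0) -> P2. 3 ppages; refcounts: pp0:3 pp1:3 pp2:3
Op 4: write(P0, v1, 141). refcount(pp1)=3>1 -> COPY to pp3. 4 ppages; refcounts: pp0:3 pp1:2 pp2:3 pp3:1
Op 5: read(P2, v2) -> 38. No state change.
Op 6: write(P0, v2, 186). refcount(pp2)=3>1 -> COPY to pp4. 5 ppages; refcounts: pp0:3 pp1:2 pp2:2 pp3:1 pp4:1
Op 7: write(P0, v2, 139). refcount(pp4)=1 -> write in place. 5 ppages; refcounts: pp0:3 pp1:2 pp2:2 pp3:1 pp4:1
Op 8: write(P1, v0, 174). refcount(pp0)=3>1 -> COPY to pp5. 6 ppages; refcounts: pp0:2 pp1:2 pp2:2 pp3:1 pp4:1 pp5:1
Op 9: write(P2, v0, 190). refcount(pp0)=2>1 -> COPY to pp6. 7 ppages; refcounts: pp0:1 pp1:2 pp2:2 pp3:1 pp4:1 pp5:1 pp6:1
Op 10: write(P2, v2, 105). refcount(pp2)=2>1 -> COPY to pp7. 8 ppages; refcounts: pp0:1 pp1:2 pp2:1 pp3:1 pp4:1 pp5:1 pp6:1 pp7:1

yes yes no yes yes yes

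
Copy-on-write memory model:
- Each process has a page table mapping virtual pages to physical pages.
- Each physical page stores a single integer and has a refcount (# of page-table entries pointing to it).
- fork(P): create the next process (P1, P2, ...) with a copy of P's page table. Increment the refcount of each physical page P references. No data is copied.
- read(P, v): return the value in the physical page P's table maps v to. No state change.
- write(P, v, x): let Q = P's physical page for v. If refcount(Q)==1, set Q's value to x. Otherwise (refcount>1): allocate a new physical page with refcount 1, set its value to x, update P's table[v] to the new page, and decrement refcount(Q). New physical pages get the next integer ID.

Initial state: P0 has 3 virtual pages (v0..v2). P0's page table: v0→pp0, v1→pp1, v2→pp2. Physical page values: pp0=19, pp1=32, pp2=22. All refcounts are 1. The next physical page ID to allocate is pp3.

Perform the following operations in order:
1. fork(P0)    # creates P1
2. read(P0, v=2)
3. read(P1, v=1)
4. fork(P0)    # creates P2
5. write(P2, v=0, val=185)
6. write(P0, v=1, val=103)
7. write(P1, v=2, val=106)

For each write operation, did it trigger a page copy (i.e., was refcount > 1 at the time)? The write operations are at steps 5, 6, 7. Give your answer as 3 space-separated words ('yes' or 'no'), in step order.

Op 1: fork(P0) -> P1. 3 ppages; refcounts: pp0:2 pp1:2 pp2:2
Op 2: read(P0, v2) -> 22. No state change.
Op 3: read(P1, v1) -> 32. No state change.
Op 4: fork(P0) -> P2. 3 ppages; refcounts: pp0:3 pp1:3 pp2:3
Op 5: write(P2, v0, 185). refcount(pp0)=3>1 -> COPY to pp3. 4 ppages; refcounts: pp0:2 pp1:3 pp2:3 pp3:1
Op 6: write(P0, v1, 103). refcount(pp1)=3>1 -> COPY to pp4. 5 ppages; refcounts: pp0:2 pp1:2 pp2:3 pp3:1 pp4:1
Op 7: write(P1, v2, 106). refcount(pp2)=3>1 -> COPY to pp5. 6 ppages; refcounts: pp0:2 pp1:2 pp2:2 pp3:1 pp4:1 pp5:1

yes yes yes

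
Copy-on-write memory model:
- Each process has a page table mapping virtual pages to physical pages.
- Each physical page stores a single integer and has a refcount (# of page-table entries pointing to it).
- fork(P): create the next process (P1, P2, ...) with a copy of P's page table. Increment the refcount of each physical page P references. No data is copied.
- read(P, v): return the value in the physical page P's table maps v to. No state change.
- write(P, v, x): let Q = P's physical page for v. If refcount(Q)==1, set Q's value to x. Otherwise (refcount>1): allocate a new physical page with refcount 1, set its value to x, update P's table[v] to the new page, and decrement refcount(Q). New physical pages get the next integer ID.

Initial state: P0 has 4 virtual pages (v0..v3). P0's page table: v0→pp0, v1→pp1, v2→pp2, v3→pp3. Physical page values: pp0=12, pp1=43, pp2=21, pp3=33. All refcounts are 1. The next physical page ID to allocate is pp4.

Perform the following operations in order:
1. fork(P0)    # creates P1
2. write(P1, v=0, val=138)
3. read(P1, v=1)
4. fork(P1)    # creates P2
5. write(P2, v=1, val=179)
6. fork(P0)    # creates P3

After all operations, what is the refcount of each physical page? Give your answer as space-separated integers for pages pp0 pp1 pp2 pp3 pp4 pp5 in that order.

Op 1: fork(P0) -> P1. 4 ppages; refcounts: pp0:2 pp1:2 pp2:2 pp3:2
Op 2: write(P1, v0, 138). refcount(pp0)=2>1 -> COPY to pp4. 5 ppages; refcounts: pp0:1 pp1:2 pp2:2 pp3:2 pp4:1
Op 3: read(P1, v1) -> 43. No state change.
Op 4: fork(P1) -> P2. 5 ppages; refcounts: pp0:1 pp1:3 pp2:3 pp3:3 pp4:2
Op 5: write(P2, v1, 179). refcount(pp1)=3>1 -> COPY to pp5. 6 ppages; refcounts: pp0:1 pp1:2 pp2:3 pp3:3 pp4:2 pp5:1
Op 6: fork(P0) -> P3. 6 ppages; refcounts: pp0:2 pp1:3 pp2:4 pp3:4 pp4:2 pp5:1

Answer: 2 3 4 4 2 1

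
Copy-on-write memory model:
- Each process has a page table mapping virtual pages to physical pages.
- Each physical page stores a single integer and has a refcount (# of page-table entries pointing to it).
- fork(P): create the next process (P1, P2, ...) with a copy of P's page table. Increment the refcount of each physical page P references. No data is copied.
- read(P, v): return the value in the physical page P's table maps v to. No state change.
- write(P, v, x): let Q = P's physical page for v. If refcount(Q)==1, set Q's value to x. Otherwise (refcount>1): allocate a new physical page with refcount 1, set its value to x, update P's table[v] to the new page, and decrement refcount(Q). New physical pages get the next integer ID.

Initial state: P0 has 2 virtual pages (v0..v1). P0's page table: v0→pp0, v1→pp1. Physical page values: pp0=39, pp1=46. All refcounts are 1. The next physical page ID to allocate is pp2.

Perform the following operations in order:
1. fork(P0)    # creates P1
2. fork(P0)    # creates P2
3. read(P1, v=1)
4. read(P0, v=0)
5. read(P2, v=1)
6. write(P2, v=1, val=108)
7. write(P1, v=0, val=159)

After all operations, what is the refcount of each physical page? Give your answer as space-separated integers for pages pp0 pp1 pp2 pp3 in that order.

Op 1: fork(P0) -> P1. 2 ppages; refcounts: pp0:2 pp1:2
Op 2: fork(P0) -> P2. 2 ppages; refcounts: pp0:3 pp1:3
Op 3: read(P1, v1) -> 46. No state change.
Op 4: read(P0, v0) -> 39. No state change.
Op 5: read(P2, v1) -> 46. No state change.
Op 6: write(P2, v1, 108). refcount(pp1)=3>1 -> COPY to pp2. 3 ppages; refcounts: pp0:3 pp1:2 pp2:1
Op 7: write(P1, v0, 159). refcount(pp0)=3>1 -> COPY to pp3. 4 ppages; refcounts: pp0:2 pp1:2 pp2:1 pp3:1

Answer: 2 2 1 1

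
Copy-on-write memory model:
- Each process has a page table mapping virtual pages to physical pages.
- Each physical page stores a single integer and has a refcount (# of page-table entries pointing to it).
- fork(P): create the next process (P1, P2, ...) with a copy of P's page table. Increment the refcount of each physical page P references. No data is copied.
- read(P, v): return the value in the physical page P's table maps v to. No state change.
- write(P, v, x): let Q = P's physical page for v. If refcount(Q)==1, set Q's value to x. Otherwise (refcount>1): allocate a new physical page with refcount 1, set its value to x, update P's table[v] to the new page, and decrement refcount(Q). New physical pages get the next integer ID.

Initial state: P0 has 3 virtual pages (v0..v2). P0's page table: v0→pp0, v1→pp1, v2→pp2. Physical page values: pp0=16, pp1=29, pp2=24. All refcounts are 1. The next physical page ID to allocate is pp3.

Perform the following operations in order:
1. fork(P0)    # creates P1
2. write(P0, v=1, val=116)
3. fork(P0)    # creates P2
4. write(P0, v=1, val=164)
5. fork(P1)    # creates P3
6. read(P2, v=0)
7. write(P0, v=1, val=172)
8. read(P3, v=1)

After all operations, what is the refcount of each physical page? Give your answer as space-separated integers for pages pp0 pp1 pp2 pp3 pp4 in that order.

Op 1: fork(P0) -> P1. 3 ppages; refcounts: pp0:2 pp1:2 pp2:2
Op 2: write(P0, v1, 116). refcount(pp1)=2>1 -> COPY to pp3. 4 ppages; refcounts: pp0:2 pp1:1 pp2:2 pp3:1
Op 3: fork(P0) -> P2. 4 ppages; refcounts: pp0:3 pp1:1 pp2:3 pp3:2
Op 4: write(P0, v1, 164). refcount(pp3)=2>1 -> COPY to pp4. 5 ppages; refcounts: pp0:3 pp1:1 pp2:3 pp3:1 pp4:1
Op 5: fork(P1) -> P3. 5 ppages; refcounts: pp0:4 pp1:2 pp2:4 pp3:1 pp4:1
Op 6: read(P2, v0) -> 16. No state change.
Op 7: write(P0, v1, 172). refcount(pp4)=1 -> write in place. 5 ppages; refcounts: pp0:4 pp1:2 pp2:4 pp3:1 pp4:1
Op 8: read(P3, v1) -> 29. No state change.

Answer: 4 2 4 1 1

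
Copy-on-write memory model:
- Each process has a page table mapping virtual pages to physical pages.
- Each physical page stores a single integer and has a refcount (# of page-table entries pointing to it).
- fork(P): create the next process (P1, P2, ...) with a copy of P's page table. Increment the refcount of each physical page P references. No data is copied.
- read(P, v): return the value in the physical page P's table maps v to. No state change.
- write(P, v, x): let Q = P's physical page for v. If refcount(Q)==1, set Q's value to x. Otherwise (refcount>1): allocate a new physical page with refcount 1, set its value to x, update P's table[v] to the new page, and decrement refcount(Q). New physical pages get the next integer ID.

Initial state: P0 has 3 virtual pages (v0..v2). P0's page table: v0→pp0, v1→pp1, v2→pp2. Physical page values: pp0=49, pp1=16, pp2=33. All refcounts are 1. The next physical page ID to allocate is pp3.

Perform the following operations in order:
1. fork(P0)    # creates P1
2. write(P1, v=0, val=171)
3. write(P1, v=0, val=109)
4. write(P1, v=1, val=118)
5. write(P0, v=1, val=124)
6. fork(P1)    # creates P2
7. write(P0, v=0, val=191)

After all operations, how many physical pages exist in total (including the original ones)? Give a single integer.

Op 1: fork(P0) -> P1. 3 ppages; refcounts: pp0:2 pp1:2 pp2:2
Op 2: write(P1, v0, 171). refcount(pp0)=2>1 -> COPY to pp3. 4 ppages; refcounts: pp0:1 pp1:2 pp2:2 pp3:1
Op 3: write(P1, v0, 109). refcount(pp3)=1 -> write in place. 4 ppages; refcounts: pp0:1 pp1:2 pp2:2 pp3:1
Op 4: write(P1, v1, 118). refcount(pp1)=2>1 -> COPY to pp4. 5 ppages; refcounts: pp0:1 pp1:1 pp2:2 pp3:1 pp4:1
Op 5: write(P0, v1, 124). refcount(pp1)=1 -> write in place. 5 ppages; refcounts: pp0:1 pp1:1 pp2:2 pp3:1 pp4:1
Op 6: fork(P1) -> P2. 5 ppages; refcounts: pp0:1 pp1:1 pp2:3 pp3:2 pp4:2
Op 7: write(P0, v0, 191). refcount(pp0)=1 -> write in place. 5 ppages; refcounts: pp0:1 pp1:1 pp2:3 pp3:2 pp4:2

Answer: 5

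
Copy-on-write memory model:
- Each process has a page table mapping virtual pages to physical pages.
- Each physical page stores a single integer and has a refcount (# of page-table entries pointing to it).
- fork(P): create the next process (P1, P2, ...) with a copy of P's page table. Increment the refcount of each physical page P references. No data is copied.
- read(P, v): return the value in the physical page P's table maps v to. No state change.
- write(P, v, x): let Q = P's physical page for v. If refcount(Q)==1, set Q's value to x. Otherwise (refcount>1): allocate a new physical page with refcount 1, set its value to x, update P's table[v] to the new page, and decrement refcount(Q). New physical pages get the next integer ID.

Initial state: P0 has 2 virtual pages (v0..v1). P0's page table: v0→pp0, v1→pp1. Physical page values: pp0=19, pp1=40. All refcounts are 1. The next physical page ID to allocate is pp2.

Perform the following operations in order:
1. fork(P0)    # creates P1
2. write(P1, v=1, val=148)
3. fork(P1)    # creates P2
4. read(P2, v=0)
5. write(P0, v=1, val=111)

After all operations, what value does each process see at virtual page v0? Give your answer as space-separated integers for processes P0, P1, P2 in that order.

Answer: 19 19 19

Derivation:
Op 1: fork(P0) -> P1. 2 ppages; refcounts: pp0:2 pp1:2
Op 2: write(P1, v1, 148). refcount(pp1)=2>1 -> COPY to pp2. 3 ppages; refcounts: pp0:2 pp1:1 pp2:1
Op 3: fork(P1) -> P2. 3 ppages; refcounts: pp0:3 pp1:1 pp2:2
Op 4: read(P2, v0) -> 19. No state change.
Op 5: write(P0, v1, 111). refcount(pp1)=1 -> write in place. 3 ppages; refcounts: pp0:3 pp1:1 pp2:2
P0: v0 -> pp0 = 19
P1: v0 -> pp0 = 19
P2: v0 -> pp0 = 19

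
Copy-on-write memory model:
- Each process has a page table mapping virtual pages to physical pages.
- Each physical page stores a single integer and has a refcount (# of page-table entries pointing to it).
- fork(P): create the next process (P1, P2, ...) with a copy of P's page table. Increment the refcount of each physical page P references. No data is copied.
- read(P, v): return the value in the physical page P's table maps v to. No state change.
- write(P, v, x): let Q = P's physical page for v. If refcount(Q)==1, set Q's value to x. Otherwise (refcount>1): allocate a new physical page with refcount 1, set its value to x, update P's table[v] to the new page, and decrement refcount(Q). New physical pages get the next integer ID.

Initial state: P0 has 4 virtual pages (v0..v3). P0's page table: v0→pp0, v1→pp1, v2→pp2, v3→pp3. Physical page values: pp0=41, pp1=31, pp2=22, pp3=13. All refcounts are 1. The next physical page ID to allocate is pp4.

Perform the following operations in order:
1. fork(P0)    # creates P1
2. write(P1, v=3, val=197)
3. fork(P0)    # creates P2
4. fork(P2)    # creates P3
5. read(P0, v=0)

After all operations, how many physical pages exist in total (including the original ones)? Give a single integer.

Answer: 5

Derivation:
Op 1: fork(P0) -> P1. 4 ppages; refcounts: pp0:2 pp1:2 pp2:2 pp3:2
Op 2: write(P1, v3, 197). refcount(pp3)=2>1 -> COPY to pp4. 5 ppages; refcounts: pp0:2 pp1:2 pp2:2 pp3:1 pp4:1
Op 3: fork(P0) -> P2. 5 ppages; refcounts: pp0:3 pp1:3 pp2:3 pp3:2 pp4:1
Op 4: fork(P2) -> P3. 5 ppages; refcounts: pp0:4 pp1:4 pp2:4 pp3:3 pp4:1
Op 5: read(P0, v0) -> 41. No state change.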